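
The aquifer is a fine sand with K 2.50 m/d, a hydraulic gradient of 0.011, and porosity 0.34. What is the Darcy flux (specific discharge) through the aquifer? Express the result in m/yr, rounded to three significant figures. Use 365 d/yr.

10.0 m/yr

q = Ki = 2.50 × 0.011 = 0.02750 m/d
   = 0.02750 × 365 = 10.0 m/yr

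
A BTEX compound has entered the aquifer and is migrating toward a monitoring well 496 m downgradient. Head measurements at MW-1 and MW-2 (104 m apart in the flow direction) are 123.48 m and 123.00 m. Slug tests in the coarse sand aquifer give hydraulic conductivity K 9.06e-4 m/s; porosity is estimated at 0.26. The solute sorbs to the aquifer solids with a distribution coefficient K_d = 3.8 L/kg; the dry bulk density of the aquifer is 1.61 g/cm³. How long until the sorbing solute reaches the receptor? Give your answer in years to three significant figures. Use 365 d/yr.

24.0 years

Hydraulic gradient i = (123.48 − 123.00) / 104 = 0.48 / 104 = 0.004615
K = 9.06e-4 m/s × 86400 s/d = 78.28 m/d
Darcy flux q = K·i = 78.28 × 0.004615 = 0.3613 m/d
Seepage velocity v = q / n = 0.3613 / 0.26 = 1.390 m/d
Retardation R = 1 + ρ_b·K_d/n = 1 + 1.61×3.8/0.26 = 24.53
Contaminant velocity v_c = v/R = 1.390/24.53 = 0.05665 m/d
t = L/v_c = 496/0.05665 = 8756 d
   = 8756/365 = 24.0 yr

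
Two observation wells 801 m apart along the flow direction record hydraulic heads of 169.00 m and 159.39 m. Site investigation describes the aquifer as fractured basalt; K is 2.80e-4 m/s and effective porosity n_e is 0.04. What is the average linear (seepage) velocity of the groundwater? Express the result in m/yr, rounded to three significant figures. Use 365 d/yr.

Hydraulic gradient i = (169.00 − 159.39) / 801 = 9.61 / 801 = 0.01200
K = 2.80e-4 m/s × 86400 s/d = 24.19 m/d
Darcy flux q = K·i = 24.19 × 0.01200 = 0.2902 m/d
v_s = q/n_e = 0.2902/0.04 = 7.256 m/d
   = 7.256 × 365 = 2650 m/yr

2650 m/yr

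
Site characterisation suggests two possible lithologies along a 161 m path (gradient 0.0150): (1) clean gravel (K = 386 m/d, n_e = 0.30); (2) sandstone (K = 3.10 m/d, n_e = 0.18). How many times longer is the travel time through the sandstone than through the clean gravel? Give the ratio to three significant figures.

74.7

Unit 1 (clean gravel): v = 386×0.015/0.30 = 19.30 m/d, t = 161/19.30 = 8.342 d
Unit 2 (sandstone): v = 3.10×0.015/0.18 = 0.2583 m/d, t = 161/0.2583 = 623.2 d
t(sandstone) / t(clean gravel) = 623.2/8.342 = 74.7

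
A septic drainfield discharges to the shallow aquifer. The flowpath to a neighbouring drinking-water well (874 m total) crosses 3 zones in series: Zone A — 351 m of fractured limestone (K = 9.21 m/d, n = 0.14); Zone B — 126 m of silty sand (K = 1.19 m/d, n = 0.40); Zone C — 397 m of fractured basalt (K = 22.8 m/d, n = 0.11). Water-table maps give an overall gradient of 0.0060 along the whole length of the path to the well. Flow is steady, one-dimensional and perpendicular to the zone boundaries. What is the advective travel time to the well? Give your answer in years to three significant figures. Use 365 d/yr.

Steady 1-D flow in series ⇒ the Darcy flux q is identical in every zone and the zone head losses add (resistances L/K in series).
Σ(L/K) = 351/9.21 + 126/1.19 + 397/22.8 = 38.11 + 105.9 + 17.41 = 161.4 d
K_eq = L_total / Σ(L/K) = 874 / 161.4 = 5.415 m/d
q = K_eq · i = 5.415 × 0.0060 = 0.03249 m/d (same in every zone)
Zone A: v = q/n = 0.03249/0.14 = 0.2321 m/d → t_A = 351/0.2321 = 1512 d
Zone B: v = q/n = 0.03249/0.40 = 0.08122 m/d → t_B = 126/0.08122 = 1551 d
Zone C: v = q/n = 0.03249/0.11 = 0.2954 m/d → t_C = 397/0.2954 = 1344 d
Total t = 1512 + 1551 + 1344 = 4408 d
   = 4408 / 365 = 12.1 yr

12.1 years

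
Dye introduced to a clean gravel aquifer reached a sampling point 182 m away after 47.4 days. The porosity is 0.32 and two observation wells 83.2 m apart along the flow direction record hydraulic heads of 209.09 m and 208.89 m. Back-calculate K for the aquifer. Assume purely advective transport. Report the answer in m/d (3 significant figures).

511 m/d

Hydraulic gradient i = (209.09 − 208.89) / 83.2 = 0.20 / 83.2 = 0.002404
v = L / t = 182 / 47.4 = 3.840 m/d
K = v · n / i = 3.840 × 0.32 / 0.002404 = 511 m/d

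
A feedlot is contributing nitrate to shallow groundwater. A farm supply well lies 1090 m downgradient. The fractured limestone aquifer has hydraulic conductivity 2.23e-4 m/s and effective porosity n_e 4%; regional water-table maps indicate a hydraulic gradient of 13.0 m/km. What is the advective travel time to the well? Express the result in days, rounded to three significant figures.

174 days

K = 2.23e-4 m/s × 86400 s/d = 19.27 m/d
q = Ki = 19.27 × 0.013 = 0.2505 m/d
Average linear velocity = 0.2505 / 0.04 = 6.262 m/d
t = L / v = 1090 / 6.262 = 174.1 d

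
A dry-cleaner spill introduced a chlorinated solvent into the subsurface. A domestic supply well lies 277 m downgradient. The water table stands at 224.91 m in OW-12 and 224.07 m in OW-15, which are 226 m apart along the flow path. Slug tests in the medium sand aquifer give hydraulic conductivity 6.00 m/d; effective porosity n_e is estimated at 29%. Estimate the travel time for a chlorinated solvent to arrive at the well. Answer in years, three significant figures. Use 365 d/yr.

Hydraulic gradient i = (224.91 − 224.07) / 226 = 0.84 / 226 = 0.003717
Darcy flux q = K·i = 6.00 × 0.003717 = 0.02230 m/d
v = Ki/n = 6.00·0.003717/0.29 = 0.07690 m/d
t = L / v = 277 / 0.07690 = 3602 d
   = 3602 / 365 = 9.87 yr

9.87 years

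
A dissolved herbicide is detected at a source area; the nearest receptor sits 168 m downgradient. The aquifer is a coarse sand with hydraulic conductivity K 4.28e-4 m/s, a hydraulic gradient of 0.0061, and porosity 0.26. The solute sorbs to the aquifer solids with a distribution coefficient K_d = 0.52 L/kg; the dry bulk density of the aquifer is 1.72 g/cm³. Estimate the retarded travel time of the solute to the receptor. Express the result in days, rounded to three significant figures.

K = 4.28e-4 m/s × 86400 s/d = 36.98 m/d
Darcy flux q = K·i = 36.98 × 0.0061 = 0.2256 m/d
Seepage velocity v = q / n = 0.2256 / 0.26 = 0.8676 m/d
Retardation R = 1 + ρ_b·K_d/n = 1 + 1.72×0.52/0.26 = 4.440
Contaminant velocity v_c = v/R = 0.8676/4.440 = 0.1954 m/d
t = L/v_c = 168/0.1954 = 859.8 d

860 days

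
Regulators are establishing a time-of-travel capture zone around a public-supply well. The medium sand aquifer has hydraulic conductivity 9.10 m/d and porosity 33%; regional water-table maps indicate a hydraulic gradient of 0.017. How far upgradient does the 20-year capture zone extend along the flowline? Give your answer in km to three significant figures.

3.42 km

q = Ki = 9.10 × 0.017 = 0.1547 m/d
Average linear velocity = 0.1547 / 0.33 = 0.4688 m/d
T = 20 yr × 365 = 7300 d
L = v × T = 0.4688 × 7300 = 3422 m
   = 3.42 km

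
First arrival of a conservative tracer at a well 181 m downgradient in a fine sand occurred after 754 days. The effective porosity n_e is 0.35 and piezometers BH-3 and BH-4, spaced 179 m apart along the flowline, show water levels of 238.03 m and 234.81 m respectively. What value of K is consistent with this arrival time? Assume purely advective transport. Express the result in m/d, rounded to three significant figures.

Hydraulic gradient i = (238.03 − 234.81) / 179 = 3.22 / 179 = 0.01799
v = L / t = 181 / 754 = 0.2401 m/d
K = v · n / i = 0.2401 × 0.35 / 0.01799 = 4.67 m/d

4.67 m/d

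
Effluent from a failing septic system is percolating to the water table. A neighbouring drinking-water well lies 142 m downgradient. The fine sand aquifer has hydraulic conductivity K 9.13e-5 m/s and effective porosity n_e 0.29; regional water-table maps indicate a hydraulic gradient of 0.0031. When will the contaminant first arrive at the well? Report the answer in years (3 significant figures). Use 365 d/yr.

4.61 years

K = 9.13e-5 m/s × 86400 s/d = 7.888 m/d
q = Ki = 7.888 × 0.0031 = 0.02445 m/d
v = Ki/n = 7.888·0.0031/0.29 = 0.08432 m/d
t = L / v = 142 / 0.08432 = 1684 d
   = 1684 / 365 = 4.61 yr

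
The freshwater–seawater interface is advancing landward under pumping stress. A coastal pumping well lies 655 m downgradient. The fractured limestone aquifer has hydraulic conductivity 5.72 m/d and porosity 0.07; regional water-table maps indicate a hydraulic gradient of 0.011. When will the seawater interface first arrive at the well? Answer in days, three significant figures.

729 days

q = Ki = 5.72 × 0.011 = 0.06292 m/d
Average linear velocity = 0.06292 / 0.07 = 0.8989 m/d
t = L / v = 655 / 0.8989 = 728.7 d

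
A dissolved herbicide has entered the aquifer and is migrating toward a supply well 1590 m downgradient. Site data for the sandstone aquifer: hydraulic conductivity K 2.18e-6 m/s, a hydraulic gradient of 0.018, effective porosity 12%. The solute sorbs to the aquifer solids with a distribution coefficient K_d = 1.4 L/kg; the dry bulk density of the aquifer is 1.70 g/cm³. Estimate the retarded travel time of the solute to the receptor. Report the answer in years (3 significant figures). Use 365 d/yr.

3210 years

K = 2.18e-6 m/s × 86400 s/d = 0.1884 m/d
Darcy flux q = K·i = 0.1884 × 0.018 = 0.003390 m/d
v = Ki/n = 0.1884·0.018/0.12 = 0.02825 m/d
Retardation R = 1 + ρ_b·K_d/n = 1 + 1.70×1.4/0.12 = 20.83
Contaminant velocity v_c = v/R = 0.02825/20.83 = 0.001356 m/d
t = L/v_c = 1590/0.001356 = 1.172e6 d
   = 1.172e6/365 = 3210 yr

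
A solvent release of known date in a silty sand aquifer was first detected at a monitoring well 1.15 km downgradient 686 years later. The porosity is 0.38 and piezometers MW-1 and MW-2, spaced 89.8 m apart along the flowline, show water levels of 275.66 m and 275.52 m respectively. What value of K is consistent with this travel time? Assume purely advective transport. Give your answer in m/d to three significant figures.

1.12 m/d

Hydraulic gradient i = (275.66 − 275.52) / 89.8 = 0.14 / 89.8 = 0.001559
t = 686 years = 250400 d
L = 1.15 km = 1150 m
v = L / t = 1150 / 250400 = 0.004593 m/d
K = v · n / i = 0.004593 × 0.38 / 0.001559 = 1.12 m/d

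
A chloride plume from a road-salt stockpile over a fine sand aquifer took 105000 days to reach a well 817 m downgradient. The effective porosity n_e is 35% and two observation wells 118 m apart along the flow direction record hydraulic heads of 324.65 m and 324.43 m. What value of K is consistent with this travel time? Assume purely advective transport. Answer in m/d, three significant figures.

Hydraulic gradient i = (324.65 − 324.43) / 118 = 0.22 / 118 = 0.001864
v = L / t = 817 / 105000 = 0.007781 m/d
K = v · n / i = 0.007781 × 0.35 / 0.001864 = 1.46 m/d

1.46 m/d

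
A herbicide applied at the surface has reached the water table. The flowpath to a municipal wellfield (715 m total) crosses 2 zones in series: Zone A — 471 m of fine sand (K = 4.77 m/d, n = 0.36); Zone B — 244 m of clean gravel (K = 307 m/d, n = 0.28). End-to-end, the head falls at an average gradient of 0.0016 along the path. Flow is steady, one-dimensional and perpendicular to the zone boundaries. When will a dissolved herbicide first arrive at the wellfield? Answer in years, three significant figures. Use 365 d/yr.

For zones in series the flux q is common to all zones; the equivalent conductivity is the harmonic (thickness-weighted) mean, K_eq = L_total / Σ(L_j/K_j).
Σ(L/K) = 471/4.77 + 244/307 = 98.74 + 0.7948 = 99.54 d
K_eq = L_total / Σ(L/K) = 715 / 99.54 = 7.183 m/d
q = K_eq · i = 7.183 × 0.0016 = 0.01149 m/d (same in every zone)
Zone A: v = q/n = 0.01149/0.36 = 0.03193 m/d → t_A = 471/0.03193 = 14750 d
Zone B: v = q/n = 0.01149/0.28 = 0.04105 m/d → t_B = 244/0.04105 = 5944 d
Total t = 14750 + 5944 = 20700 d
   = 20700 / 365 = 56.7 yr

56.7 years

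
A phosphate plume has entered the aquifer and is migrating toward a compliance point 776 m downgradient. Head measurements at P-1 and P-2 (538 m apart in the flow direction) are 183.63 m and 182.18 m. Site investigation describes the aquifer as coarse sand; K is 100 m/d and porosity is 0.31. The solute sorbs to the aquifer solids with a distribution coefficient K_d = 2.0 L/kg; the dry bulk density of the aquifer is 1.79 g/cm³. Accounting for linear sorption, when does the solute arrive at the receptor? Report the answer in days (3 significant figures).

11200 days

Hydraulic gradient i = (183.63 − 182.18) / 538 = 1.45 / 538 = 0.002695
Specific discharge q = 100 × 0.002695 = 0.2695 m/d
v_s = q/n_e = 0.2695/0.31 = 0.8694 m/d
Retardation R = 1 + ρ_b·K_d/n = 1 + 1.79×2.0/0.31 = 12.55
Contaminant velocity v_c = v/R = 0.8694/12.55 = 0.06928 m/d
t = L/v_c = 776/0.06928 = 11200 d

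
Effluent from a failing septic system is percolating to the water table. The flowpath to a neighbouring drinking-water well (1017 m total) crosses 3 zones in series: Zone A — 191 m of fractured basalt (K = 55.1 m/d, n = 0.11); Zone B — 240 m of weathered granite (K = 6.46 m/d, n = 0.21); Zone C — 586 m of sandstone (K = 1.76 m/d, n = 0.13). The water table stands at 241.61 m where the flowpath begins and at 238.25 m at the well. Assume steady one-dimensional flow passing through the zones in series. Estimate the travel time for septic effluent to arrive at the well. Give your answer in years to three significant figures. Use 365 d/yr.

45.0 years

Total head drop ΔH = 241.61 − 238.25 = 3.36 m
Steady 1-D flow in series ⇒ the Darcy flux q is identical in every zone and the zone head losses add (resistances L/K in series).
Σ(L/K) = 191/55.1 + 240/6.46 + 586/1.76 = 3.466 + 37.15 + 333.0 = 373.6 d
q = ΔH / Σ(L/K) = 3.36 / 373.6 = 0.008994 m/d (same in every zone)
Zone A: v = q/n = 0.008994/0.11 = 0.08177 m/d → t_A = 191/0.08177 = 2336 d
Zone B: v = q/n = 0.008994/0.21 = 0.04283 m/d → t_B = 240/0.04283 = 5604 d
Zone C: v = q/n = 0.008994/0.13 = 0.06919 m/d → t_C = 586/0.06919 = 8470 d
Total t = 2336 + 5604 + 8470 = 16410 d
   = 16410 / 365 = 45.0 yr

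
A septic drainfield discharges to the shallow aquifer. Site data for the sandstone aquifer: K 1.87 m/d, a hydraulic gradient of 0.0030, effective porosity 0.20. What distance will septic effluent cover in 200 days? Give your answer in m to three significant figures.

q = Ki = 1.87 × 0.0030 = 0.005610 m/d
Seepage velocity v = q / n = 0.005610 / 0.20 = 0.02805 m/d
L = v × T = 0.02805 × 200 = 5.610 m

5.61 m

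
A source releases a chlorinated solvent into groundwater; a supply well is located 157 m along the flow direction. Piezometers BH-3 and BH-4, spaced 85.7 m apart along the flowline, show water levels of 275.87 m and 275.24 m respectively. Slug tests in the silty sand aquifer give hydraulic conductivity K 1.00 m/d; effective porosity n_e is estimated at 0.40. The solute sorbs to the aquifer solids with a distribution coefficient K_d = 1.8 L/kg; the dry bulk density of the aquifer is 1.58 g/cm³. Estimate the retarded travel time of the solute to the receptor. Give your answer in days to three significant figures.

Hydraulic gradient i = (275.87 − 275.24) / 85.7 = 0.63 / 85.7 = 0.007351
Specific discharge q = 1.00 × 0.007351 = 0.007351 m/d
v_s = q/n_e = 0.007351/0.40 = 0.01838 m/d
Retardation R = 1 + ρ_b·K_d/n = 1 + 1.58×1.8/0.40 = 8.110
Contaminant velocity v_c = v/R = 0.01838/8.110 = 0.002266 m/d
t = L/v_c = 157/0.002266 = 69280 d

69300 days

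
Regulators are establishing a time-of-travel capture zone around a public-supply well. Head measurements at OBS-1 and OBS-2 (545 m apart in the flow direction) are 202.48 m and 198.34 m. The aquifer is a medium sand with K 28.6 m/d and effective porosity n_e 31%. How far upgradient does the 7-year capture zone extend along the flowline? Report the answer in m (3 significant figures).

Hydraulic gradient i = (202.48 − 198.34) / 545 = 4.14 / 545 = 0.007596
Darcy flux q = K·i = 28.6 × 0.007596 = 0.2173 m/d
v = Ki/n = 28.6·0.007596/0.31 = 0.7008 m/d
T = 7 yr × 365 = 2555 d
L = v × T = 0.7008 × 2555 = 1791 m

1790 m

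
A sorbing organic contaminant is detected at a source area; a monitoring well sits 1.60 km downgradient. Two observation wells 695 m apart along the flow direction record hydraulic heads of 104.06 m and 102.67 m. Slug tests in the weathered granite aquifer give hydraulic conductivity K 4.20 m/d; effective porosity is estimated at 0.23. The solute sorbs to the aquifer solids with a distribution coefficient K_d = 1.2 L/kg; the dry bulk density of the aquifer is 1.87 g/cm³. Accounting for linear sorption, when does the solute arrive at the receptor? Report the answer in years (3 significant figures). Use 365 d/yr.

Hydraulic gradient i = (104.06 − 102.67) / 695 = 1.39 / 695 = 0.002000
Darcy flux q = K·i = 4.20 × 0.002000 = 0.008400 m/d
v_s = q/n_e = 0.008400/0.23 = 0.03652 m/d
Retardation R = 1 + ρ_b·K_d/n = 1 + 1.87×1.2/0.23 = 10.76
Contaminant velocity v_c = v/R = 0.03652/10.76 = 0.003395 m/d
L = 1.60 km = 1600 m
t = L/v_c = 1600/0.003395 = 471200 d
   = 471200/365 = 1290 yr

1290 years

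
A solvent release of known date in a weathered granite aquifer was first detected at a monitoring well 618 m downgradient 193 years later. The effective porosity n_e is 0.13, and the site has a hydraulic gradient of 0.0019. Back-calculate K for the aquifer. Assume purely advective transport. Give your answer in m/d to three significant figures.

0.600 m/d

t = 193 years = 70450 d
v = L / t = 618 / 70450 = 0.008773 m/d
K = v · n / i = 0.008773 × 0.13 / 0.0019 = 0.600 m/d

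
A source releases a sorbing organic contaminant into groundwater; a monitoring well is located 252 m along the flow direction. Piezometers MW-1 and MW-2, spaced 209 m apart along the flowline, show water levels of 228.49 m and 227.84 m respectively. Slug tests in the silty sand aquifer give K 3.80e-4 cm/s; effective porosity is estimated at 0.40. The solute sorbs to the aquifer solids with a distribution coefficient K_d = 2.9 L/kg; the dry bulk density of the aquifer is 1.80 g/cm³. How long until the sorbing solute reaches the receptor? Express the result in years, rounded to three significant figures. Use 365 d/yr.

Hydraulic gradient i = (228.49 − 227.84) / 209 = 0.65 / 209 = 0.003110
K = 3.80e-4 cm/s × 864 = 0.3283 m/d
Darcy flux q = K·i = 0.3283 × 0.003110 = 0.001021 m/d
v_s = q/n_e = 0.001021/0.40 = 0.002553 m/d
Retardation R = 1 + ρ_b·K_d/n = 1 + 1.80×2.9/0.40 = 14.05
Contaminant velocity v_c = v/R = 0.002553/14.05 = 1.817e-4 m/d
t = L/v_c = 252/1.817e-4 = 1.387e6 d
   = 1.387e6/365 = 3800 yr

3800 years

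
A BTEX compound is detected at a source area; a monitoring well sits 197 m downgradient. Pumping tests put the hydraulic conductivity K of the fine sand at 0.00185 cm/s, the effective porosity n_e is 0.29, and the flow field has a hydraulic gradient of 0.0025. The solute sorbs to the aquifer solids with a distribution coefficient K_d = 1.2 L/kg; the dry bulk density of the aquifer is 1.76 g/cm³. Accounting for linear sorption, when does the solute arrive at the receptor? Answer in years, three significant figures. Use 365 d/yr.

K = 0.00185 cm/s × 864 = 1.598 m/d
Darcy flux q = K·i = 1.598 × 0.0025 = 0.003996 m/d
v = Ki/n = 1.598·0.0025/0.29 = 0.01378 m/d
Retardation R = 1 + ρ_b·K_d/n = 1 + 1.76×1.2/0.29 = 8.283
Contaminant velocity v_c = v/R = 0.01378/8.283 = 0.001664 m/d
t = L/v_c = 197/0.001664 = 118400 d
   = 118400/365 = 324 yr

324 years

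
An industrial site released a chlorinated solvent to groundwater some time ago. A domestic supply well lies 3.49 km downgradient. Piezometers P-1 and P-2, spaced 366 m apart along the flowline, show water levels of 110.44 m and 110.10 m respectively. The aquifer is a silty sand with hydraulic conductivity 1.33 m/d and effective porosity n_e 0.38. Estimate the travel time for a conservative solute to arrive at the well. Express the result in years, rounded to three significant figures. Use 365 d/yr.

Hydraulic gradient i = (110.44 − 110.10) / 366 = 0.34 / 366 = 9.290e-4
Specific discharge q = 1.33 × 9.290e-4 = 0.001236 m/d
v = Ki/n = 1.33·9.290e-4/0.38 = 0.003251 m/d
L = 3.49 km = 3490 m
t = L / v = 3490 / 0.003251 = 1.073e6 d
   = 1.073e6 / 365 = 2940 yr

2940 years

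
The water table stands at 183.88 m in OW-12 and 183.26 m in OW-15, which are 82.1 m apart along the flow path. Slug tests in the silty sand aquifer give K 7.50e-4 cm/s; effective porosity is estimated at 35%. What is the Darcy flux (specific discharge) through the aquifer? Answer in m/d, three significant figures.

Hydraulic gradient i = (183.88 − 183.26) / 82.1 = 0.62 / 82.1 = 0.007552
K = 7.50e-4 cm/s × 864 = 0.6480 m/d
Darcy flux q = K·i = 0.6480 × 0.007552 = 0.004894 m/d

0.00489 m/d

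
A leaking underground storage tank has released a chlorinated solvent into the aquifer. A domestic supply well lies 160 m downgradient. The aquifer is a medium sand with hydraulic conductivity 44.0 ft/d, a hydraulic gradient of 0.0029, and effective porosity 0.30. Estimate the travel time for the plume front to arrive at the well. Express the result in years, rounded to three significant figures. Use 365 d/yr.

3.38 years

K = 44.0 ft/d × 0.3048 = 13.41 m/d
Darcy flux q = K·i = 13.41 × 0.0029 = 0.03889 m/d
v = Ki/n = 13.41·0.0029/0.30 = 0.1296 m/d
t = L / v = 160 / 0.1296 = 1234 d
   = 1234 / 365 = 3.38 yr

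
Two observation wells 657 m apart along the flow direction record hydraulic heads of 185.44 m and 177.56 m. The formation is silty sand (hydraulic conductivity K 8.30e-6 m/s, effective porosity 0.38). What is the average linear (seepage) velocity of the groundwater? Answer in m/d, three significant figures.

0.0226 m/d

Hydraulic gradient i = (185.44 − 177.56) / 657 = 7.88 / 657 = 0.01199
K = 8.30e-6 m/s × 86400 s/d = 0.7171 m/d
Specific discharge q = 0.7171 × 0.01199 = 0.008601 m/d
v_s = q/n_e = 0.008601/0.38 = 0.02263 m/d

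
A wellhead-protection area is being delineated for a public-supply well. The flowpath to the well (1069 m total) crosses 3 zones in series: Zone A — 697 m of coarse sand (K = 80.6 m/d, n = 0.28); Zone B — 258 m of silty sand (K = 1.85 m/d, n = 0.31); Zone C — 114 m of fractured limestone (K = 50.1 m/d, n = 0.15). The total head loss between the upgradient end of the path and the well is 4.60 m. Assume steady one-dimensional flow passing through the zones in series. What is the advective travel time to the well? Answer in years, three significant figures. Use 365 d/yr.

26.2 years

Steady 1-D flow in series ⇒ the Darcy flux q is identical in every zone and the zone head losses add (resistances L/K in series).
Σ(L/K) = 697/80.6 + 258/1.85 + 114/50.1 = 8.648 + 139.5 + 2.275 = 150.4 d
q = ΔH / Σ(L/K) = 4.60 / 150.4 = 0.03059 m/d (same in every zone)
Zone A: v = q/n = 0.03059/0.28 = 0.1092 m/d → t_A = 697/0.1092 = 6380 d
Zone B: v = q/n = 0.03059/0.31 = 0.09867 m/d → t_B = 258/0.09867 = 2615 d
Zone C: v = q/n = 0.03059/0.15 = 0.2039 m/d → t_C = 114/0.2039 = 559.0 d
Total t = 6380 + 2615 + 559.0 = 9554 d
   = 9554 / 365 = 26.2 yr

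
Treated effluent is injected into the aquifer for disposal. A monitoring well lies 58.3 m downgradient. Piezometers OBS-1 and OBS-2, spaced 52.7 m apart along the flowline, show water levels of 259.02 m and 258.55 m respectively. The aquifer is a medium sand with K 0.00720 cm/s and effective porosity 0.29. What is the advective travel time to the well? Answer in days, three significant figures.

305 days

Hydraulic gradient i = (259.02 − 258.55) / 52.7 = 0.47 / 52.7 = 0.008918
K = 0.00720 cm/s × 864 = 6.221 m/d
q = Ki = 6.221 × 0.008918 = 0.05548 m/d
v_s = q/n_e = 0.05548/0.29 = 0.1913 m/d
t = L / v = 58.3 / 0.1913 = 304.7 d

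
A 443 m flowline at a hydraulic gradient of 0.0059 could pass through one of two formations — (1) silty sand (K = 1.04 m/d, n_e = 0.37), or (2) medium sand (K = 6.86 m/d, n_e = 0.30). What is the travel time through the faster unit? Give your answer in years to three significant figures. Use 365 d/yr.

9.00 years

Unit 1 (silty sand): v = 1.04×0.0059/0.37 = 0.01658 m/d, t = 443/0.01658 = 26710 d
Unit 2 (medium sand): v = 6.86×0.0059/0.30 = 0.1349 m/d, t = 443/0.1349 = 3284 d
Faster: 3284 d / 365 = 9.00 yr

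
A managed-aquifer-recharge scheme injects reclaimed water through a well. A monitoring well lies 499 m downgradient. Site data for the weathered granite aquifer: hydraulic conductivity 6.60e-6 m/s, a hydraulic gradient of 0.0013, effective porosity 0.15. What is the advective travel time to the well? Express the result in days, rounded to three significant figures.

101000 days

K = 6.60e-6 m/s × 86400 s/d = 0.5702 m/d
Darcy flux q = K·i = 0.5702 × 0.0013 = 7.413e-4 m/d
Seepage velocity v = q / n = 7.413e-4 / 0.15 = 0.004942 m/d
t = L / v = 499 / 0.004942 = 101000 d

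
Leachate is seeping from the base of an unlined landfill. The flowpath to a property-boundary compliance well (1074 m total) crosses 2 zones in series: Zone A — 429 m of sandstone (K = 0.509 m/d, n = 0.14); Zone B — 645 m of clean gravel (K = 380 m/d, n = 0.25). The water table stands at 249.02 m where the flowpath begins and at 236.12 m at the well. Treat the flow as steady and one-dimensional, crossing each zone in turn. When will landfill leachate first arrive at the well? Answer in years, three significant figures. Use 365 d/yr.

Total head drop ΔH = 249.02 − 236.12 = 12.90 m
Steady 1-D flow in series ⇒ the Darcy flux q is identical in every zone and the zone head losses add (resistances L/K in series).
Σ(L/K) = 429/0.509 + 645/380 = 842.8 + 1.697 = 844.5 d
q = ΔH / Σ(L/K) = 12.90 / 844.5 = 0.01527 m/d (same in every zone)
Zone A: v = q/n = 0.01527/0.14 = 0.1091 m/d → t_A = 429/0.1091 = 3932 d
Zone B: v = q/n = 0.01527/0.25 = 0.06110 m/d → t_B = 645/0.06110 = 10560 d
Total t = 3932 + 10560 = 14490 d
   = 14490 / 365 = 39.7 yr

39.7 years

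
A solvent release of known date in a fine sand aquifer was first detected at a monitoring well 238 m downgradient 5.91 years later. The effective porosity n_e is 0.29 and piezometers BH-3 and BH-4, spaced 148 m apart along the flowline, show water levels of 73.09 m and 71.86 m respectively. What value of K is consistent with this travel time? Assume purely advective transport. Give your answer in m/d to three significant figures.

Hydraulic gradient i = (73.09 − 71.86) / 148 = 1.23 / 148 = 0.008311
t = 5.91 years = 2157 d
v = L / t = 238 / 2157 = 0.1103 m/d
K = v · n / i = 0.1103 × 0.29 / 0.008311 = 3.85 m/d

3.85 m/d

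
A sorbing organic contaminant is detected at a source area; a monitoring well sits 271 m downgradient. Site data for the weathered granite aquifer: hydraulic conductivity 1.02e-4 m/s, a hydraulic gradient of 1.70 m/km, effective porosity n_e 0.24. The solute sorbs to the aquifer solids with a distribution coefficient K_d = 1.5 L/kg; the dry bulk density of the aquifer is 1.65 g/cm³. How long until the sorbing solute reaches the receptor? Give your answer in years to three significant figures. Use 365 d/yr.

135 years

K = 1.02e-4 m/s × 86400 s/d = 8.813 m/d
Darcy flux q = K·i = 8.813 × 0.0017 = 0.01498 m/d
v = Ki/n = 8.813·0.0017/0.24 = 0.06242 m/d
Retardation R = 1 + ρ_b·K_d/n = 1 + 1.65×1.5/0.24 = 11.31
Contaminant velocity v_c = v/R = 0.06242/11.31 = 0.005518 m/d
t = L/v_c = 271/0.005518 = 49110 d
   = 49110/365 = 135 yr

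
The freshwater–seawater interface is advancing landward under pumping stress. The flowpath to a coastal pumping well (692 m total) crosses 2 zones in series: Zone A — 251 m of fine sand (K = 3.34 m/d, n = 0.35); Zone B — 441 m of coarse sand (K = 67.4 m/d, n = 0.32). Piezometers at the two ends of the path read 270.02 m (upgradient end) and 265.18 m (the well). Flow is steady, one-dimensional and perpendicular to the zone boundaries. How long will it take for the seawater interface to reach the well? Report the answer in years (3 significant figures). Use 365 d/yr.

10.6 years

Total head drop ΔH = 270.02 − 265.18 = 4.84 m
Steady 1-D flow in series ⇒ the Darcy flux q is identical in every zone and the zone head losses add (resistances L/K in series).
Σ(L/K) = 251/3.34 + 441/67.4 = 75.15 + 6.543 = 81.69 d
q = ΔH / Σ(L/K) = 4.84 / 81.69 = 0.05925 m/d (same in every zone)
Zone A: v = q/n = 0.05925/0.35 = 0.1693 m/d → t_A = 251/0.1693 = 1483 d
Zone B: v = q/n = 0.05925/0.32 = 0.1851 m/d → t_B = 441/0.1851 = 2382 d
Total t = 1483 + 2382 = 3865 d
   = 3865 / 365 = 10.6 yr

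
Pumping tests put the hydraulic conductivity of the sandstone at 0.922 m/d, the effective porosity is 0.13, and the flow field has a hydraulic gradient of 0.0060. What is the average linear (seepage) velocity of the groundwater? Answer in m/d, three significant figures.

0.0426 m/d

Darcy flux q = K·i = 0.922 × 0.0060 = 0.005532 m/d
Average linear velocity = 0.005532 / 0.13 = 0.04255 m/d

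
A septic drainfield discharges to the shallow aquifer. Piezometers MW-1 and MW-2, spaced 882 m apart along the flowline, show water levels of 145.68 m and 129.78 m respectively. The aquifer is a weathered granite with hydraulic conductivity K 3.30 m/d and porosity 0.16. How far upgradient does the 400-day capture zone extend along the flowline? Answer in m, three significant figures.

Hydraulic gradient i = (145.68 − 129.78) / 882 = 15.90 / 882 = 0.01803
q = Ki = 3.30 × 0.01803 = 0.05949 m/d
v = Ki/n = 3.30·0.01803/0.16 = 0.3718 m/d
L = v × T = 0.3718 × 400 = 148.7 m

149 m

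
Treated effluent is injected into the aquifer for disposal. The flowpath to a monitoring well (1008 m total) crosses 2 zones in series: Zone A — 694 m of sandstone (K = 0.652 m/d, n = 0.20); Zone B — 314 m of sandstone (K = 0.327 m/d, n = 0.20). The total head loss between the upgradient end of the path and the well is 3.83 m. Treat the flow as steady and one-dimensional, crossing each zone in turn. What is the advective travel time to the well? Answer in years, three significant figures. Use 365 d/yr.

Continuity: the same q passes through each zone, so ΔH = q·Σ(L_j/K_j) — the zones act as resistances in series.
Σ(L/K) = 694/0.652 + 314/0.327 = 1064 + 960.2 = 2025 d
q = ΔH / Σ(L/K) = 3.83 / 2025 = 0.001892 m/d (same in every zone)
Zone A: v = q/n = 0.001892/0.20 = 0.009458 m/d → t_A = 694/0.009458 = 73370 d
Zone B: v = q/n = 0.001892/0.20 = 0.009458 m/d → t_B = 314/0.009458 = 33200 d
Total t = 73370 + 33200 = 106600 d
   = 106600 / 365 = 292 yr

292 years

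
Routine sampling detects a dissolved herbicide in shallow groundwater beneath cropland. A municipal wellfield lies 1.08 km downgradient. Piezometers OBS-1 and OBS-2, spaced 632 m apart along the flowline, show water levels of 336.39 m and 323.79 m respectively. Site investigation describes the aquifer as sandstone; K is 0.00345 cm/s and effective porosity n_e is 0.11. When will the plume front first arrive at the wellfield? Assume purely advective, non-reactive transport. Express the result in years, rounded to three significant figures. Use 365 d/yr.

Hydraulic gradient i = (336.39 − 323.79) / 632 = 12.60 / 632 = 0.01994
K = 0.00345 cm/s × 864 = 2.981 m/d
Darcy flux q = K·i = 2.981 × 0.01994 = 0.05943 m/d
Average linear velocity = 0.05943 / 0.11 = 0.5402 m/d
L = 1.08 km = 1080 m
t = L / v = 1080 / 0.5402 = 1999 d
   = 1999 / 365 = 5.48 yr

5.48 years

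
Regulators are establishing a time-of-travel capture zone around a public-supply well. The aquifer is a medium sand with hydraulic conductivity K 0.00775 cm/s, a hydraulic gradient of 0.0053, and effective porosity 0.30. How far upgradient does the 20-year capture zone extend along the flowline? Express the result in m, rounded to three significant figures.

864 m

K = 0.00775 cm/s × 864 = 6.696 m/d
Darcy flux q = K·i = 6.696 × 0.0053 = 0.03549 m/d
Seepage velocity v = q / n = 0.03549 / 0.30 = 0.1183 m/d
T = 20 yr × 365 = 7300 d
L = v × T = 0.1183 × 7300 = 863.6 m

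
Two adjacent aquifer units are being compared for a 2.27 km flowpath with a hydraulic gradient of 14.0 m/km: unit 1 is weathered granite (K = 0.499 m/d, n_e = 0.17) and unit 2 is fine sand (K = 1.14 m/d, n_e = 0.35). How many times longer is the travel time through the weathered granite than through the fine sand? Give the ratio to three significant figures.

1.11

Unit 1 (weathered granite): v = 0.499×0.014/0.17 = 0.04109 m/d, t = 2270/0.04109 = 55240 d
Unit 2 (fine sand): v = 1.14×0.014/0.35 = 0.04560 m/d, t = 2270/0.04560 = 49780 d
t(weathered granite) / t(fine sand) = 55240/49780 = 1.11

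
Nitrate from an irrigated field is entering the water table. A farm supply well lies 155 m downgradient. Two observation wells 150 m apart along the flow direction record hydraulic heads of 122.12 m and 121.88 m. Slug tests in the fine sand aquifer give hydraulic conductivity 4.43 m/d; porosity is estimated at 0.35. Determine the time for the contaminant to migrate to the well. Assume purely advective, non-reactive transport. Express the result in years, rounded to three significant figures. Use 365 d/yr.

Hydraulic gradient i = (122.12 − 121.88) / 150 = 0.24 / 150 = 0.001600
Darcy flux q = K·i = 4.43 × 0.001600 = 0.007088 m/d
Seepage velocity v = q / n = 0.007088 / 0.35 = 0.02025 m/d
t = L / v = 155 / 0.02025 = 7654 d
   = 7654 / 365 = 21.0 yr

21.0 years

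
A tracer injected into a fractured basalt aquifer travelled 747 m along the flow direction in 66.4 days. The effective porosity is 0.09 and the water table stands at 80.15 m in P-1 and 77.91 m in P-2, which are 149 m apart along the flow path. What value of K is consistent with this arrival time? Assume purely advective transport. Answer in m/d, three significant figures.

Hydraulic gradient i = (80.15 − 77.91) / 149 = 2.24 / 149 = 0.01503
v = L / t = 747 / 66.4 = 11.25 m/d
K = v · n / i = 11.25 × 0.09 / 0.01503 = 67.3 m/d

67.3 m/d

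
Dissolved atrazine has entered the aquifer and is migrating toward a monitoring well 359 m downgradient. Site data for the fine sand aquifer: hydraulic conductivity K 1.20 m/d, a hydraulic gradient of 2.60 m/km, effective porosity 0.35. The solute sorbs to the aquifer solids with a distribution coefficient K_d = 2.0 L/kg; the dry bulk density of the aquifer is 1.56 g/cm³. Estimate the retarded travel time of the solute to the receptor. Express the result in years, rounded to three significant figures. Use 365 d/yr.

Specific discharge q = 1.20 × 0.0026 = 0.003120 m/d
Average linear velocity = 0.003120 / 0.35 = 0.008914 m/d
Retardation R = 1 + ρ_b·K_d/n = 1 + 1.56×2.0/0.35 = 9.914
Contaminant velocity v_c = v/R = 0.008914/9.914 = 8.991e-4 m/d
t = L/v_c = 359/8.991e-4 = 399300 d
   = 399300/365 = 1090 yr

1090 years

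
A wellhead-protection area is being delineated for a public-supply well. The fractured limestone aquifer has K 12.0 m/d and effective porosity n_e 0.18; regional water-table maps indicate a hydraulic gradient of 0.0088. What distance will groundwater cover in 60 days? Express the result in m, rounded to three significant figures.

35.2 m

q = Ki = 12.0 × 0.0088 = 0.1056 m/d
v_s = q/n_e = 0.1056/0.18 = 0.5867 m/d
L = v × T = 0.5867 × 60 = 35.20 m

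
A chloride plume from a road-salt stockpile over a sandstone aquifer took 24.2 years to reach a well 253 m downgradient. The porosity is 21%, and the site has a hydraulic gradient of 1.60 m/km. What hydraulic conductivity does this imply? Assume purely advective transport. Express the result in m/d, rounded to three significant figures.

3.76 m/d

t = 24.2 years = 8833 d
v = L / t = 253 / 8833 = 0.02864 m/d
K = v · n / i = 0.02864 × 0.21 / 0.0016 = 3.76 m/d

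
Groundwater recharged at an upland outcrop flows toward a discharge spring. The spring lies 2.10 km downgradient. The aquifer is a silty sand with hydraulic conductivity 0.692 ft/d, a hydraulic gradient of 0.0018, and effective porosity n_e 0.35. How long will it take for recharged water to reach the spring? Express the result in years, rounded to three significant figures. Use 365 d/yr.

K = 0.692 ft/d × 0.3048 = 0.2109 m/d
Specific discharge q = 0.2109 × 0.0018 = 3.797e-4 m/d
v_s = q/n_e = 3.797e-4/0.35 = 0.001085 m/d
L = 2.10 km = 2100 m
t = L / v = 2100 / 0.001085 = 1.936e6 d
   = 1.936e6 / 365 = 5300 yr

5300 years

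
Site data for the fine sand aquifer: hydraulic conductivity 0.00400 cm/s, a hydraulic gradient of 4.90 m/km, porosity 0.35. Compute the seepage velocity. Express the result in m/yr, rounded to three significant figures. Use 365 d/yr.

K = 0.00400 cm/s × 864 = 3.456 m/d
Darcy flux q = K·i = 3.456 × 0.0049 = 0.01693 m/d
v = Ki/n = 3.456·0.0049/0.35 = 0.04838 m/d
   = 0.04838 × 365 = 17.7 m/yr

17.7 m/yr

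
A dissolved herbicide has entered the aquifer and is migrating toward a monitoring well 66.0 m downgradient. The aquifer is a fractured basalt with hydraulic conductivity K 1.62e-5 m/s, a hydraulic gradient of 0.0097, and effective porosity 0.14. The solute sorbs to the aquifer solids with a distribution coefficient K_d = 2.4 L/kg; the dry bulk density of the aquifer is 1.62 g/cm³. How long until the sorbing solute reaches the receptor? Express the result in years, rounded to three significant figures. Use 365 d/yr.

53.6 years

K = 1.62e-5 m/s × 86400 s/d = 1.400 m/d
q = Ki = 1.400 × 0.0097 = 0.01358 m/d
Seepage velocity v = q / n = 0.01358 / 0.14 = 0.09698 m/d
Retardation R = 1 + ρ_b·K_d/n = 1 + 1.62×2.4/0.14 = 28.77
Contaminant velocity v_c = v/R = 0.09698/28.77 = 0.003371 m/d
t = L/v_c = 66.0/0.003371 = 19580 d
   = 19580/365 = 53.6 yr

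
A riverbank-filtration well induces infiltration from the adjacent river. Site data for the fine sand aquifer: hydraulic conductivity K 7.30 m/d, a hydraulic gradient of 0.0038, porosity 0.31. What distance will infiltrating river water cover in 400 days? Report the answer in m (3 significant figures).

35.8 m

Specific discharge q = 7.30 × 0.0038 = 0.02774 m/d
Average linear velocity = 0.02774 / 0.31 = 0.08948 m/d
L = v × T = 0.08948 × 400 = 35.79 m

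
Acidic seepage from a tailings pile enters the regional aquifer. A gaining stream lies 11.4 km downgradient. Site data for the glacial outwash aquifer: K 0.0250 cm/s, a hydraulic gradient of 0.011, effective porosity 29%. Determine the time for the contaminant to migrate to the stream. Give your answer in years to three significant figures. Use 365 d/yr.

K = 0.0250 cm/s × 864 = 21.60 m/d
q = Ki = 21.60 × 0.011 = 0.2376 m/d
v_s = q/n_e = 0.2376/0.29 = 0.8193 m/d
L = 11.4 km = 11400 m
t = L / v = 11400 / 0.8193 = 13910 d
   = 13910 / 365 = 38.1 yr

38.1 years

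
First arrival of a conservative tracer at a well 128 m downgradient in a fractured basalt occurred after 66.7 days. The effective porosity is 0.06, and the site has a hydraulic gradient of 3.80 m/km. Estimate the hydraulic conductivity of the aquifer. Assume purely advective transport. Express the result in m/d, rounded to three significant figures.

v = L / t = 128 / 66.7 = 1.919 m/d
K = v · n / i = 1.919 × 0.06 / 0.0038 = 30.3 m/d

30.3 m/d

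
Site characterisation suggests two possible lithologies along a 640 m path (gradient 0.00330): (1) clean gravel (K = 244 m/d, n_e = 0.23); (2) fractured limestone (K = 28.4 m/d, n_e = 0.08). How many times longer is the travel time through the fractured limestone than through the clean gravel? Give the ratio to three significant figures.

Unit 1 (clean gravel): v = 244×0.0033/0.23 = 3.501 m/d, t = 640/3.501 = 182.8 d
Unit 2 (fractured limestone): v = 28.4×0.0033/0.08 = 1.172 m/d, t = 640/1.172 = 546.3 d
t(fractured limestone) / t(clean gravel) = 546.3/182.8 = 2.99

2.99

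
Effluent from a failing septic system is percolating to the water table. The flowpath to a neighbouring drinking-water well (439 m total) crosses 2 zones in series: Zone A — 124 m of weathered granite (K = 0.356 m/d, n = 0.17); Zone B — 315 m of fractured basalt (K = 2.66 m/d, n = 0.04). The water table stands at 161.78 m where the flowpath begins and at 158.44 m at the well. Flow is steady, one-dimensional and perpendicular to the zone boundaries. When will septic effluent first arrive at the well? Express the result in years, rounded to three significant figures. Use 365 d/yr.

Total head drop ΔH = 161.78 − 158.44 = 3.34 m
Continuity: the same q passes through each zone, so ΔH = q·Σ(L_j/K_j) — the zones act as resistances in series.
Σ(L/K) = 124/0.356 + 315/2.66 = 348.3 + 118.4 = 466.7 d
q = ΔH / Σ(L/K) = 3.34 / 466.7 = 0.007156 m/d (same in every zone)
Zone A: v = q/n = 0.007156/0.17 = 0.04209 m/d → t_A = 124/0.04209 = 2946 d
Zone B: v = q/n = 0.007156/0.04 = 0.1789 m/d → t_B = 315/0.1789 = 1761 d
Total t = 2946 + 1761 = 4706 d
   = 4706 / 365 = 12.9 yr

12.9 years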